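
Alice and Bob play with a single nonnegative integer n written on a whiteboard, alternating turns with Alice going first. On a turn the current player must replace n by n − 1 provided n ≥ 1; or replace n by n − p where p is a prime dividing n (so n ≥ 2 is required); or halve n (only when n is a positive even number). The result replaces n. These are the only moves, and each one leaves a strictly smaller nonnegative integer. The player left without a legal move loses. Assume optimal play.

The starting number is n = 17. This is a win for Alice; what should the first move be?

Move to 0.

Compute win/loss labels from the base case upward. A position with no move is L. Any other position is W if it can reach an L in one move, else L.
n=0: no move → L
n=1: W (go to 0, an L position)
n=2: W (go to 0, an L position)
n=3: W (go to 0, an L position)
n=4: L (options 2(W), 3(W) are all W)
n=5: W (go to 0, an L position)
n=6: W (go to 4, an L position)
n=7: W (go to 0, an L position)
n=8: W (go to 4, an L position)
n=9: L (options 6(W), 8(W) are all W)
n=10: W (go to 9, an L position)
n=11: W (go to 0, an L position)
n=12: W (go to 9, an L position)
n=13: W (go to 0, an L position)
n=14: L (options 7(W), 12(W), 13(W) are all W)
n=15: W (go to 14, an L position)
n=16: W (go to 14, an L position)
n=17: W (go to 0, an L position)
From 17, the L positions reachable in one move are: 0.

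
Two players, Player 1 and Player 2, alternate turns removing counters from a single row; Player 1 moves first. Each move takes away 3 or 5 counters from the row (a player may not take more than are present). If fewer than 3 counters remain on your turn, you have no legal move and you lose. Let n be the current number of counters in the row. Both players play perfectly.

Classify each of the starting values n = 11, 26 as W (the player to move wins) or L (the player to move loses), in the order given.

Positions with no move are L. A position that does have a move is losing for the player to move precisely when every available move leads to a winning position for the opponent. Fill in the labels:
n=0: no move → L
n=1: no move → L
n=2: no move → L
n=3: →0(L), so W
n=4: →1(L), so W
n=5: →2(L), so W
n=6: →1(L), so W
n=7: →2(L), so W
n=8: →5(W), 3(W) — all W, so L
n=9: →6(W), 4(W) — all W, so L
n=10: →7(W), 5(W) — all W, so L
n=11: →8(L), so W
n=12: →9(L), so W
n=13: →10(L), so W
n=14: →9(L), so W
n=15: →10(L), so W
n=16: →13(W), 11(W) — all W, so L
n=17: →14(W), 12(W) — all W, so L
n=18: →15(W), 13(W) — all W, so L
n=19: →16(L), so W
n=20: →17(L), so W
n=21: →18(L), so W
n=22: →17(L), so W
n=23: →18(L), so W
n=24: →21(W), 19(W) — all W, so L
n=25: →22(W), 20(W) — all W, so L
n=26: →23(W), 21(W) — all W, so L

11: W, 26: L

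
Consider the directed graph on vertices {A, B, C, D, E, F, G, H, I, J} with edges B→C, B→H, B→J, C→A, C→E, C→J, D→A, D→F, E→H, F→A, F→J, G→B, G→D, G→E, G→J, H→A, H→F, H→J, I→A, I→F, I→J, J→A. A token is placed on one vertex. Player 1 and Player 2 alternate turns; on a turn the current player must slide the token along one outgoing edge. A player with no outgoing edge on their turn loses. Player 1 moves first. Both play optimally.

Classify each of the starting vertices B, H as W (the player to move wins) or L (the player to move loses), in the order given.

Label each position W (a win for the player to move) or L (a loss). A position with no legal move is L; any other position is W exactly when some move reaches an L, and L when every move reaches a W.
Every edge goes from a vertex to one that appears earlier in the order A, J, F, H, I, D, E, C, B, G, so processing vertices in that order labels each vertex after all of its successors.
A: no outgoing edge → L
J: →A(L), so W
F: →A(L), so W
H: →A(L), so W
I: →A(L), so W
D: →A(L), so W
E: →H(W) only, which is W, so L
C: →E(L), so W
B: →C(W), H(W), J(W) — all W, so L
G: →B(L), so W

B: L, H: W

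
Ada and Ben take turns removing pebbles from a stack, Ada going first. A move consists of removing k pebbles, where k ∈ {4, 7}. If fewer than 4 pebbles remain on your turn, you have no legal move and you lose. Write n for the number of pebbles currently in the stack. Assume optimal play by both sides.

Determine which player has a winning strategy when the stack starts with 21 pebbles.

Ada wins.

Use the standard recursion: the mover loses at a terminal position; elsewhere, the mover wins exactly when some move hands the opponent an L position.
n=0: no move → L
n=1: no move → L
n=2: no move → L
n=3: no move → L
n=4: reaches L-position 0 → W
n=5: reaches L-position 1 → W
n=6: reaches L-position 2 → W
n=7: reaches L-position 3 → W
n=8: reaches L-position 1 → W
n=9: reaches L-position 2 → W
n=10: reaches L-position 3 → W
n=11: only reaches 7(W), 4(W), all W → L
n=12: only reaches 8(W), 5(W), all W → L
n=13: only reaches 9(W), 6(W), all W → L
n=14: only reaches 10(W), 7(W), all W → L
n=15: reaches L-position 11 → W
n=16: reaches L-position 12 → W
n=17: reaches L-position 13 → W
n=18: reaches L-position 14 → W
n=19: reaches L-position 12 → W
n=20: reaches L-position 13 → W
n=21: reaches L-position 14 → W
The starting position 21 is W: Ada should remove 7, leaving 14, handing over an L position.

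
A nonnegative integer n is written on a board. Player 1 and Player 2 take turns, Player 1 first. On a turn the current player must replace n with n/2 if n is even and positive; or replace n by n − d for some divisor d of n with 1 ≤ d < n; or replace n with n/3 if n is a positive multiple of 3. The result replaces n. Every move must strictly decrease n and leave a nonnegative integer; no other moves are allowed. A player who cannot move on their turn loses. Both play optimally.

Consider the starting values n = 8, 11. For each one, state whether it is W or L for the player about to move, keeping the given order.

Label each position W (a win for the player to move) or L (a loss). A position with no legal move is L; any other position is W exactly when some move reaches an L, and L when every move reaches a W.
n=0: no move → L
n=1: no move → L
n=2: →1(L), so W
n=3: →1(L), so W
n=4: →2(W), 3(W) — all W, so L
n=5: →4(L), so W
n=6: →4(L), so W
n=7: →6(W) only, which is W, so L
n=8: →4(L), so W
n=9: →3(W), 6(W), 8(W) — all W, so L
n=10: →9(L), so W
n=11: →10(W) only, which is W, so L

8: W, 11: L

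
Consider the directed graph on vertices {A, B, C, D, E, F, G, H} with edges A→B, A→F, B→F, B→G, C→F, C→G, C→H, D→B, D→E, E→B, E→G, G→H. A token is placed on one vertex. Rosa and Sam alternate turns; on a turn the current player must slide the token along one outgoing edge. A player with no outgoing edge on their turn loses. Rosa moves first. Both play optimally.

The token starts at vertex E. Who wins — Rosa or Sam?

Positions with no move are L. A position that does have a move is losing for the player to move precisely when every available move leads to a winning position for the opponent. Fill in the labels:
Every edge goes from a vertex to one that appears earlier in the order H, F, G, C, B, A, E, D, so processing vertices in that order labels each vertex after all of its successors.
H: no outgoing edge → L
F: no outgoing edge → L
G: can move to H, which is L ⇒ W
C: can move to F, which is L ⇒ W
B: can move to F, which is L ⇒ W
A: can move to F, which is L ⇒ W
E: moves to B(W), G(W); every one is W ⇒ L
D: can move to E, which is L ⇒ W
The starting position E is L: whatever Rosa does, the opponent receives a W position.

Sam wins.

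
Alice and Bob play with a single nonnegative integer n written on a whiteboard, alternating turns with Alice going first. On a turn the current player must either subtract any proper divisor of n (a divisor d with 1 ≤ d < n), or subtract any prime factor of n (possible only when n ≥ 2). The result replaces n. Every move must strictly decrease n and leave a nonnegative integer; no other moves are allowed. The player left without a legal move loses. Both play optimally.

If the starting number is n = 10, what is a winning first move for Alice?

Move to 9.

Use the standard recursion: the mover loses at a terminal position; elsewhere, the mover wins exactly when some move hands the opponent an L position.
n=0: no move → L
n=1: no move → L
n=2: reaches L-position 0 → W
n=3: reaches L-position 0 → W
n=4: only reaches 2(W), 3(W), all W → L
n=5: reaches L-position 0 → W
n=6: reaches L-position 4 → W
n=7: reaches L-position 0 → W
n=8: reaches L-position 4 → W
n=9: only reaches 6(W), 8(W), all W → L
n=10: reaches L-position 9 → W
From 10, the L positions reachable in one move are: 9.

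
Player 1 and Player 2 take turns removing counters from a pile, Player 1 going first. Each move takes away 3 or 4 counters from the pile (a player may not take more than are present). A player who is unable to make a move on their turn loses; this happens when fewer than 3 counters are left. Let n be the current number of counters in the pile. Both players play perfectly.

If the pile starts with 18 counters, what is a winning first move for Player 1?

Remove 3, leaving 15.

Positions with no move are L. A position that does have a move is losing for the player to move precisely when every available move leads to a winning position for the opponent. Fill in the labels:
n=0: no move → L
n=1: no move → L
n=2: no move → L
n=3: W (go to 0, an L position)
n=4: W (go to 1, an L position)
n=5: W (go to 2, an L position)
n=6: W (go to 2, an L position)
n=7: L (options 4(W), 3(W) are all W)
n=8: L (options 5(W), 4(W) are all W)
n=9: L (options 6(W), 5(W) are all W)
n=10: W (go to 7, an L position)
n=11: W (go to 8, an L position)
n=12: W (go to 9, an L position)
n=13: W (go to 9, an L position)
n=14: L (options 11(W), 10(W) are all W)
n=15: L (options 12(W), 11(W) are all W)
n=16: L (options 13(W), 12(W) are all W)
n=17: W (go to 14, an L position)
n=18: W (go to 15, an L position)
From 18, the L positions reachable in one move are: 15, 14. Any move reaching one of these is winning.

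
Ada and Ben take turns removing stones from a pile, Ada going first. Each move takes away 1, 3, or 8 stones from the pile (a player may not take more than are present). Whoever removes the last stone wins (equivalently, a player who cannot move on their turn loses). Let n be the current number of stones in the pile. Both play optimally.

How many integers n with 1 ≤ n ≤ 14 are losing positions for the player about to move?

Classify positions by backward induction: terminal positions (no move available) are L. From any other position, the mover wins iff some move reaches an L.
n=0: no move → L
n=1: W (go to 0, an L position)
n=2: L (sole option 1(W) is W)
n=3: W (go to 2, an L position)
n=4: L (options 3(W), 1(W) are all W)
n=5: W (go to 4, an L position)
n=6: L (options 5(W), 3(W) are all W)
n=7: W (go to 6, an L position)
n=8: W (go to 0, an L position)
n=9: W (go to 6, an L position)
n=10: W (go to 2, an L position)
n=11: L (options 10(W), 8(W), 3(W) are all W)
n=12: W (go to 11, an L position)
n=13: L (options 12(W), 10(W), 5(W) are all W)
n=14: W (go to 13, an L position)
L entries with 1 ≤ n ≤ 14 (n=0 is outside the asked range and is not counted): n = 2, 4, 6, 11, 13; that makes 5.

5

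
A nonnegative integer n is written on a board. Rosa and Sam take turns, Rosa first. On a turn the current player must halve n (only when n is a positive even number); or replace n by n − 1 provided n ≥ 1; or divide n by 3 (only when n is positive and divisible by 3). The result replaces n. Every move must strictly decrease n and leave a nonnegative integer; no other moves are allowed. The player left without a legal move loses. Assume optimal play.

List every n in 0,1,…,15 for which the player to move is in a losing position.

0, 2, 5, 7, 9, 11, 13

Label each position W (a win for the player to move) or L (a loss). A position with no legal move is L; any other position is W exactly when some move reaches an L, and L when every move reaches a W.
n=0: no move → L
n=1: →0(L), so W
n=2: →1(W) only, which is W, so L
n=3: →2(L), so W
n=4: →2(L), so W
n=5: →4(W) only, which is W, so L
n=6: →2(L), so W
n=7: →6(W) only, which is W, so L
n=8: →7(L), so W
n=9: →3(W), 8(W) — all W, so L
n=10: →5(L), so W
n=11: →10(W) only, which is W, so L
n=12: →11(L), so W
n=13: →12(W) only, which is W, so L
n=14: →7(L), so W
n=15: →5(L), so W
Reading off the rows marked L gives the requested list; there are 7 such values of n.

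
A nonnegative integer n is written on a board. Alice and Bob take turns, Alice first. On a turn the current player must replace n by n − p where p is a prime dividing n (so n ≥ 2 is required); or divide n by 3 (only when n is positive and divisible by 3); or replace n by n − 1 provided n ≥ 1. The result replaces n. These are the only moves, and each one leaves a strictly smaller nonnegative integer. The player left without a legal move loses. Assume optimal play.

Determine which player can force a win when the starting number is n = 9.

Label each position W (a win for the player to move) or L (a loss). A position with no legal move is L; any other position is W exactly when some move reaches an L, and L when every move reaches a W.
n=0: no move → L
n=1: W (go to 0, an L position)
n=2: W (go to 0, an L position)
n=3: W (go to 0, an L position)
n=4: L (options 2(W), 3(W) are all W)
n=5: W (go to 0, an L position)
n=6: W (go to 4, an L position)
n=7: W (go to 0, an L position)
n=8: L (options 6(W), 7(W) are all W)
n=9: W (go to 8, an L position)
From 9 Alice can move to 8, reaching an L position.

Alice wins.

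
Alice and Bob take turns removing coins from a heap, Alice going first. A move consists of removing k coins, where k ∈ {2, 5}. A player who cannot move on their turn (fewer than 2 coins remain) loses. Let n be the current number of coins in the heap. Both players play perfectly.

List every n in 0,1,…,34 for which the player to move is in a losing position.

Use the standard recursion: the mover loses at a terminal position; elsewhere, the mover wins exactly when some move hands the opponent an L position.
n=0: no move → L
n=1: no move → L
n=2: W (go to 0, an L position)
n=3: W (go to 1, an L position)
n=4: L (sole option 2(W) is W)
n=5: W (go to 0, an L position)
n=6: W (go to 4, an L position)
n=7: L (options 5(W), 2(W) are all W)
n=8: L (options 6(W), 3(W) are all W)
n=9: W (go to 7, an L position)
n=10: W (go to 8, an L position)
n=11: L (options 9(W), 6(W) are all W)
n=12: W (go to 7, an L position)
n=13: W (go to 11, an L position)
n=14: L (options 12(W), 9(W) are all W)
n=15: L (options 13(W), 10(W) are all W)
n=16: W (go to 14, an L position)
n=17: W (go to 15, an L position)
n=18: L (options 16(W), 13(W) are all W)
n=19: W (go to 14, an L position)
n=20: W (go to 18, an L position)
n=21: L (options 19(W), 16(W) are all W)
n=22: L (options 20(W), 17(W) are all W)
n=23: W (go to 21, an L position)
n=24: W (go to 22, an L position)
n=25: L (options 23(W), 20(W) are all W)
n=26: W (go to 21, an L position)
n=27: W (go to 25, an L position)
n=28: L (options 26(W), 23(W) are all W)
n=29: L (options 27(W), 24(W) are all W)
n=30: W (go to 28, an L position)
n=31: W (go to 29, an L position)
n=32: L (options 30(W), 27(W) are all W)
n=33: W (go to 28, an L position)
n=34: W (go to 32, an L position)
The losing starting values of n are exactly the entries labelled L in this table (15 of them).

0, 1, 4, 7, 8, 11, 14, 15, 18, 21, 22, 25, 28, 29, 32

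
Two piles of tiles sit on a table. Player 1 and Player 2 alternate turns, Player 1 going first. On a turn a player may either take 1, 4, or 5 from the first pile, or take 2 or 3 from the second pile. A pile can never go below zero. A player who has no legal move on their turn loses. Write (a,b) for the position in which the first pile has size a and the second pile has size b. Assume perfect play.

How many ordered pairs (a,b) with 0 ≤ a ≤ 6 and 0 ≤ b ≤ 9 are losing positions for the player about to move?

20

Use the standard recursion: the mover loses at a terminal position; elsewhere, the mover wins exactly when some move hands the opponent an L position.
Every move lowers a or b (never raises either), so fill the grid row by row in increasing a, and left to right within a row: each cell's successors are then already labelled.
      b=0  b=1  b=2  b=3  b=4  b=5  b=6  b=7  b=8  b=9
a=0:    L    L    W    W    W    L    L    W    W    W
a=1:    W    W    L    L    W    W    W    L    L    W
a=2:    L    L    W    W    W    L    L    W    W    W
a=3:    W    W    L    L    W    W    W    L    L    W
a=4:    W    W    W    W    L    W    W    W    W    L
a=5:    W    W    W    W    W    W    W    W    W    W
a=6:    W    W    W    W    L    W    W    W    W    L
Cells with no legal move (terminal, hence L): (0,0), (0,1).
The remaining L cells, each justified by listing all of its moves:
(0,5): L (options (0,3)(W), (0,2)(W) are all W)
(0,6): L (options (0,4)(W), (0,3)(W) are all W)
(1,2): L (options (0,2)(W), (1,0)(W) are all W)
(1,3): L (options (0,3)(W), (1,1)(W), (1,0)(W) are all W)
(1,7): L (options (0,7)(W), (1,5)(W), (1,4)(W) are all W)
(1,8): L (options (0,8)(W), (1,6)(W), (1,5)(W) are all W)
(2,0): L (sole option (1,0)(W) is W)
(2,1): L (sole option (1,1)(W) is W)
(2,5): L (options (1,5)(W), (2,3)(W), (2,2)(W) are all W)
(2,6): L (options (1,6)(W), (2,4)(W), (2,3)(W) are all W)
(3,2): L (options (2,2)(W), (3,0)(W) are all W)
(3,3): L (options (2,3)(W), (3,1)(W), (3,0)(W) are all W)
(3,7): L (options (2,7)(W), (3,5)(W), (3,4)(W) are all W)
(3,8): L (options (2,8)(W), (3,6)(W), (3,5)(W) are all W)
(4,4): L (options (3,4)(W), (0,4)(W), (4,2)(W), (4,1)(W) are all W)
(4,9): L (options (3,9)(W), (0,9)(W), (4,7)(W), (4,6)(W) are all W)
(6,4): L (options (5,4)(W), (2,4)(W), (1,4)(W), (6,2)(W), (6,1)(W) are all W)
(6,9): L (options (5,9)(W), (2,9)(W), (1,9)(W), (6,7)(W), (6,6)(W) are all W)
Every other cell has at least one move into one of the L cells above, so it is W.
L cells per row: a=0: 4, a=1: 4, a=2: 4, a=3: 4, a=4: 2, a=5: 0, a=6: 2; total 20.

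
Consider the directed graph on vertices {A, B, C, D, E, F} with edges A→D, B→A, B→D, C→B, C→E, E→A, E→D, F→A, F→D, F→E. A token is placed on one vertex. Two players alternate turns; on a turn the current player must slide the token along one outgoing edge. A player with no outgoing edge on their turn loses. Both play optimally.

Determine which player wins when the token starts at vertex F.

The first player wins.

Positions with no move are L. A position that does have a move is losing for the player to move precisely when every available move leads to a winning position for the opponent. Fill in the labels:
Every edge goes from a vertex to one that appears earlier in the order D, A, E, F, B, C, so processing vertices in that order labels each vertex after all of its successors.
D: no outgoing edge → L
A: reaches L-position D → W
E: reaches L-position D → W
F: reaches L-position D → W
B: reaches L-position D → W
C: only reaches B(W), E(W), all W → L
From F the player to move can move to D, reaching an L position.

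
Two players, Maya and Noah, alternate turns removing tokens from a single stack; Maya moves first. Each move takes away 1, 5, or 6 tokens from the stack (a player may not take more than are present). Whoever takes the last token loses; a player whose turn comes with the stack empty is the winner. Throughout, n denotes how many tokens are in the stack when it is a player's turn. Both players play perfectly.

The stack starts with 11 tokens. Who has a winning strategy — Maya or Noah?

Build the W/L table. Terminal = W. A non-terminal position is W if it has a move to some L; otherwise it is L.
n=0: no move; the opponent has just taken the last token and therefore loses → W
n=1: the only move is to 0(W), a W ⇒ L
n=2: can move to 1, which is L ⇒ W
n=3: the only move is to 2(W), a W ⇒ L
n=4: can move to 3, which is L ⇒ W
n=5: moves to 4(W), 0(W); every one is W ⇒ L
n=6: can move to 5, which is L ⇒ W
n=7: can move to 1, which is L ⇒ W
n=8: can move to 3, which is L ⇒ W
n=9: can move to 3, which is L ⇒ W
n=10: can move to 5, which is L ⇒ W
n=11: can move to 5, which is L ⇒ W
From 11 Maya can remove 6, leaving 5, reaching an L position.

Maya wins.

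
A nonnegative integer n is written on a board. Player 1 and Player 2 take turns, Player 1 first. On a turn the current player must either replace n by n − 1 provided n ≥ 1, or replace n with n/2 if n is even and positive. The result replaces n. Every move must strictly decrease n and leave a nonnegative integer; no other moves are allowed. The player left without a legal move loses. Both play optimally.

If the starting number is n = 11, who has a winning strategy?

Player 2 wins.

Build the W/L table. Terminal = L. A non-terminal position is W if it has a move to some L; otherwise it is L.
n=0: no move → L
n=1: can move to 0, which is L ⇒ W
n=2: the only move is to 1(W), a W ⇒ L
n=3: can move to 2, which is L ⇒ W
n=4: can move to 2, which is L ⇒ W
n=5: the only move is to 4(W), a W ⇒ L
n=6: can move to 5, which is L ⇒ W
n=7: the only move is to 6(W), a W ⇒ L
n=8: can move to 7, which is L ⇒ W
n=9: the only move is to 8(W), a W ⇒ L
n=10: can move to 5, which is L ⇒ W
n=11: the only move is to 10(W), a W ⇒ L
The starting position 11 is L: whatever Player 1 does, the opponent receives a W position.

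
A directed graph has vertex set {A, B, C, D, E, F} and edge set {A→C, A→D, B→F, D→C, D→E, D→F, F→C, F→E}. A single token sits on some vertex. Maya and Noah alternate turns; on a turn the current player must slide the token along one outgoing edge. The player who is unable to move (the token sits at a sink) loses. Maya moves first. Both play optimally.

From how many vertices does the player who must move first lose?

3

Work bottom-up. With no move the player to move loses. Otherwise the position is W if at least one move leads to an L position for the opponent, and L if every move leads to a W.
Every edge goes from a vertex to one that appears earlier in the order E, C, F, D, B, A, so processing vertices in that order labels each vertex after all of its successors.
E: no outgoing edge → L
C: no outgoing edge → L
F: can move to C, which is L ⇒ W
D: can move to C, which is L ⇒ W
B: the only move is to F(W), a W ⇒ L
A: can move to C, which is L ⇒ W
The L vertices are B, C, E; that is 3 in all.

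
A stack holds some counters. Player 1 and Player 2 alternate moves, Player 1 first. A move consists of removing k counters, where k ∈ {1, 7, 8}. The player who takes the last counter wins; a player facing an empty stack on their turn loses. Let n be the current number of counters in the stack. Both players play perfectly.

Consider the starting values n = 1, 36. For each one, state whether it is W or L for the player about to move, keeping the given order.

1: W, 36: L

Use the standard recursion: the mover loses at a terminal position; elsewhere, the mover wins exactly when some move hands the opponent an L position.
n=0: no move → L
n=1: →0(L), so W
n=2: →1(W) only, which is W, so L
n=3: →2(L), so W
n=4: →3(W) only, which is W, so L
n=5: →4(L), so W
n=6: →5(W) only, which is W, so L
n=7: →6(L), so W
n=8: →0(L), so W
n=9: →2(L), so W
n=10: →2(L), so W
n=11: →4(L), so W
n=12: →4(L), so W
n=13: →6(L), so W
n=14: →6(L), so W
n=15: →14(W), 8(W), 7(W) — all W, so L
n=16: →15(L), so W
n=17: →16(W), 10(W), 9(W) — all W, so L
n=18: →17(L), so W
n=19: →18(W), 12(W), 11(W) — all W, so L
n=20: →19(L), so W
n=21: →20(W), 14(W), 13(W) — all W, so L
n=22: →21(L), so W
n=23: →15(L), so W
n=24: →17(L), so W
n=25: →17(L), so W
n=26: →19(L), so W
n=27: →19(L), so W
n=28: →21(L), so W
n=29: →21(L), so W
n=30: →29(W), 23(W), 22(W) — all W, so L
n=31: →30(L), so W
n=32: →31(W), 25(W), 24(W) — all W, so L
n=33: →32(L), so W
n=34: →33(W), 27(W), 26(W) — all W, so L
n=35: →34(L), so W
n=36: →35(W), 29(W), 28(W) — all W, so L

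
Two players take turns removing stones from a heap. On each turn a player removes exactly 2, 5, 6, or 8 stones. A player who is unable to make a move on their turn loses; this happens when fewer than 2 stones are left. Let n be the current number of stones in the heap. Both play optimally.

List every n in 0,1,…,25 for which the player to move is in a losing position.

Work bottom-up. With no move the player to move loses. Otherwise the position is W if at least one move leads to an L position for the opponent, and L if every move leads to a W.
n=0: no move → L
n=1: no move → L
n=2: reaches L-position 0 → W
n=3: reaches L-position 1 → W
n=4: only reaches 2(W), which is W → L
n=5: reaches L-position 0 → W
n=6: reaches L-position 4 → W
n=7: reaches L-position 1 → W
n=8: reaches L-position 0 → W
n=9: reaches L-position 4 → W
n=10: reaches L-position 4 → W
n=11: only reaches 9(W), 6(W), 5(W), 3(W), all W → L
n=12: reaches L-position 4 → W
n=13: reaches L-position 11 → W
n=14: only reaches 12(W), 9(W), 8(W), 6(W), all W → L
n=15: only reaches 13(W), 10(W), 9(W), 7(W), all W → L
n=16: reaches L-position 14 → W
n=17: reaches L-position 15 → W
n=18: only reaches 16(W), 13(W), 12(W), 10(W), all W → L
n=19: reaches L-position 14 → W
n=20: reaches L-position 18 → W
n=21: reaches L-position 15 → W
n=22: reaches L-position 14 → W
n=23: reaches L-position 18 → W
n=24: reaches L-position 18 → W
n=25: only reaches 23(W), 20(W), 19(W), 17(W), all W → L
Reading off the rows marked L gives the requested list; there are 8 such values of n.

0, 1, 4, 11, 14, 15, 18, 25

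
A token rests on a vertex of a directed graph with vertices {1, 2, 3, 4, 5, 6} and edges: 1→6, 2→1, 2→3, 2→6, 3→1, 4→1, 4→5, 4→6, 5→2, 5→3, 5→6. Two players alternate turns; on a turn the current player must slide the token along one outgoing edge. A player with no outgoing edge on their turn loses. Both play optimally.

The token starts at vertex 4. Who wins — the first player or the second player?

The first player wins.

Compute win/loss labels from the base case upward. A position with no move is L. Any other position is W if it can reach an L in one move, else L.
Every edge goes from a vertex to one that appears earlier in the order 6, 1, 3, 2, 5, 4, so processing vertices in that order labels each vertex after all of its successors.
6: no outgoing edge → L
1: W (go to 6, an L position)
3: L (sole option 1(W) is W)
2: W (go to 3, an L position)
5: W (go to 3, an L position)
4: W (go to 6, an L position)
From 4 the player to move can move to 6, reaching an L position.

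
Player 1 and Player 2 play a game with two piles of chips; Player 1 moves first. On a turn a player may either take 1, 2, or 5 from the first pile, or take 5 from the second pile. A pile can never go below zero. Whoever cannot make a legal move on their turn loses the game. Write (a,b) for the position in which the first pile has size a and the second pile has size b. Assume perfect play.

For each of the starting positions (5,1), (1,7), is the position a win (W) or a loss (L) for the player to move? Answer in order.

(5,1): W, (1,7): L

Compute win/loss labels from the base case upward. A position with no move is L. Any other position is W if it can reach an L in one move, else L.
No move ever increases a pile, so every position that can arise here has a ≤ 5 and b ≤ 7; it is enough to label the cells with 0 ≤ a ≤ 5 and 0 ≤ b ≤ 7.
Every move lowers a or b (never raises either), so fill the grid row by row in increasing a, and left to right within a row: each cell's successors are then already labelled.
      b=0  b=1  b=2  b=3  b=4  b=5  b=6  b=7
a=0:    L    L    L    L    L    W    W    W
a=1:    W    W    W    W    W    L    L    L
a=2:    W    W    W    W    W    W    W    W
a=3:    L    L    L    L    L    W    W    W
a=4:    W    W    W    W    W    L    L    L
a=5:    W    W    W    W    W    W    W    W
Cells with no legal move (terminal, hence L): (0,0), (0,1), (0,2), (0,3), (0,4).
The remaining L cells, each justified by listing all of its moves:
(1,5): L (options (0,5)(W), (1,0)(W) are all W)
(1,6): L (options (0,6)(W), (1,1)(W) are all W)
(1,7): L (options (0,7)(W), (1,2)(W) are all W)
(3,0): L (options (2,0)(W), (1,0)(W) are all W)
(3,1): L (options (2,1)(W), (1,1)(W) are all W)
(3,2): L (options (2,2)(W), (1,2)(W) are all W)
(3,3): L (options (2,3)(W), (1,3)(W) are all W)
(3,4): L (options (2,4)(W), (1,4)(W) are all W)
(4,5): L (options (3,5)(W), (2,5)(W), (4,0)(W) are all W)
(4,6): L (options (3,6)(W), (2,6)(W), (4,1)(W) are all W)
(4,7): L (options (3,7)(W), (2,7)(W), (4,2)(W) are all W)
Every other cell has at least one move into one of the L cells above, so it is W.
(5,1): the move to (3,1) reaches an L cell, so W
(1,7): one of the L cells justified above, so L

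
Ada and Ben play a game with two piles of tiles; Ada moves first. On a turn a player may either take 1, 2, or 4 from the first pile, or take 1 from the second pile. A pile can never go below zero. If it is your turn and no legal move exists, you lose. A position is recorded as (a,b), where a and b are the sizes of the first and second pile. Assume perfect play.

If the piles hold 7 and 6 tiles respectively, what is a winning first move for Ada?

Move to (6,6).

Positions with no move are L. A position that does have a move is losing for the player to move precisely when every available move leads to a winning position for the opponent. Fill in the labels:
No move ever increases a pile, so every position that can arise here has a ≤ 7 and b ≤ 6; it is enough to label the cells with 0 ≤ a ≤ 7 and 0 ≤ b ≤ 6.
Every move lowers a or b (never raises either), so fill the grid row by row in increasing a, and left to right within a row: each cell's successors are then already labelled.
      b=0  b=1  b=2  b=3  b=4  b=5  b=6
a=0:    L    W    L    W    L    W    L
a=1:    W    L    W    L    W    L    W
a=2:    W    W    W    W    W    W    W
a=3:    L    W    L    W    L    W    L
a=4:    W    L    W    L    W    L    W
a=5:    W    W    W    W    W    W    W
a=6:    L    W    L    W    L    W    L
a=7:    W    L    W    L    W    L    W
Cells with no legal move (terminal, hence L): (0,0).
The remaining L cells, each justified by listing all of its moves:
(0,2): L (sole option (0,1)(W) is W)
(0,4): L (sole option (0,3)(W) is W)
(0,6): L (sole option (0,5)(W) is W)
(1,1): L (options (0,1)(W), (1,0)(W) are all W)
(1,3): L (options (0,3)(W), (1,2)(W) are all W)
(1,5): L (options (0,5)(W), (1,4)(W) are all W)
(3,0): L (options (2,0)(W), (1,0)(W) are all W)
(3,2): L (options (2,2)(W), (1,2)(W), (3,1)(W) are all W)
(3,4): L (options (2,4)(W), (1,4)(W), (3,3)(W) are all W)
(3,6): L (options (2,6)(W), (1,6)(W), (3,5)(W) are all W)
(4,1): L (options (3,1)(W), (2,1)(W), (0,1)(W), (4,0)(W) are all W)
(4,3): L (options (3,3)(W), (2,3)(W), (0,3)(W), (4,2)(W) are all W)
(4,5): L (options (3,5)(W), (2,5)(W), (0,5)(W), (4,4)(W) are all W)
(6,0): L (options (5,0)(W), (4,0)(W), (2,0)(W) are all W)
(6,2): L (options (5,2)(W), (4,2)(W), (2,2)(W), (6,1)(W) are all W)
(6,4): L (options (5,4)(W), (4,4)(W), (2,4)(W), (6,3)(W) are all W)
(6,6): L (options (5,6)(W), (4,6)(W), (2,6)(W), (6,5)(W) are all W)
(7,1): L (options (6,1)(W), (5,1)(W), (3,1)(W), (7,0)(W) are all W)
(7,3): L (options (6,3)(W), (5,3)(W), (3,3)(W), (7,2)(W) are all W)
(7,5): L (options (6,5)(W), (5,5)(W), (3,5)(W), (7,4)(W) are all W)
Every other cell has at least one move into one of the L cells above, so it is W.
From (7,6), the L positions reachable in one move are: (6,6), (3,6), (7,5). Any move reaching one of these is winning.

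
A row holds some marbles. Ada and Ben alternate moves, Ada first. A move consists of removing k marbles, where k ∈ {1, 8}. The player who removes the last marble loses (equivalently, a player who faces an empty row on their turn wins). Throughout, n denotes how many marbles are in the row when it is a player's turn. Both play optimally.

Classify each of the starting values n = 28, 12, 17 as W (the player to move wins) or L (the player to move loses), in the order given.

28: L, 12: L, 17: W

Compute win/loss labels from the base case upward. A position with no move is W. Any other position is W if it can reach an L in one move, else L.
n=0: no move; the opponent has just taken the last marble and therefore loses → W
n=1: L (sole option 0(W) is W)
n=2: W (go to 1, an L position)
n=3: L (sole option 2(W) is W)
n=4: W (go to 3, an L position)
n=5: L (sole option 4(W) is W)
n=6: W (go to 5, an L position)
n=7: L (sole option 6(W) is W)
n=8: W (go to 7, an L position)
n=9: W (go to 1, an L position)
n=10: L (options 9(W), 2(W) are all W)
n=11: W (go to 10, an L position)
n=12: L (options 11(W), 4(W) are all W)
n=13: W (go to 12, an L position)
n=14: L (options 13(W), 6(W) are all W)
n=15: W (go to 14, an L position)
n=16: L (options 15(W), 8(W) are all W)
n=17: W (go to 16, an L position)
n=18: W (go to 10, an L position)
n=19: L (options 18(W), 11(W) are all W)
n=20: W (go to 19, an L position)
n=21: L (options 20(W), 13(W) are all W)
n=22: W (go to 21, an L position)
n=23: L (options 22(W), 15(W) are all W)
n=24: W (go to 23, an L position)
n=25: L (options 24(W), 17(W) are all W)
n=26: W (go to 25, an L position)
n=27: W (go to 19, an L position)
n=28: L (options 27(W), 20(W) are all W)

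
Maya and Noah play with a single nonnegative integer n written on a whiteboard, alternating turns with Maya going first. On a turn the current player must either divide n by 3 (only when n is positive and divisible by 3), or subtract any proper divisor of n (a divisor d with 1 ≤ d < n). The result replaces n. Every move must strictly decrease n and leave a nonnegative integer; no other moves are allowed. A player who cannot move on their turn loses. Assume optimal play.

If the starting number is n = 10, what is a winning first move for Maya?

Classify positions by backward induction: terminal positions (no move available) are L. From any other position, the mover wins iff some move reaches an L.
n=0: no move → L
n=1: no move → L
n=2: can move to 1, which is L ⇒ W
n=3: can move to 1, which is L ⇒ W
n=4: moves to 2(W), 3(W); every one is W ⇒ L
n=5: can move to 4, which is L ⇒ W
n=6: can move to 4, which is L ⇒ W
n=7: the only move is to 6(W), a W ⇒ L
n=8: can move to 4, which is L ⇒ W
n=9: moves to 3(W), 6(W), 8(W); every one is W ⇒ L
n=10: can move to 9, which is L ⇒ W
From 10, the L positions reachable in one move are: 9.

Move to 9.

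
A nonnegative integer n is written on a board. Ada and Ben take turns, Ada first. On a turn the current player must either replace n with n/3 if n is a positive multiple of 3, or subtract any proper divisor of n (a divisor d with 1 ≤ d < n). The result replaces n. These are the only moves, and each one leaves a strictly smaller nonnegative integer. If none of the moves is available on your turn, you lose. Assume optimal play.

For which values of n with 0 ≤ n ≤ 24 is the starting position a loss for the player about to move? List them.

0, 1, 4, 7, 9, 11, 13, 15, 17, 19, 23

Compute win/loss labels from the base case upward. A position with no move is L. Any other position is W if it can reach an L in one move, else L.
n=0: no move → L
n=1: no move → L
n=2: can move to 1, which is L ⇒ W
n=3: can move to 1, which is L ⇒ W
n=4: moves to 2(W), 3(W); every one is W ⇒ L
n=5: can move to 4, which is L ⇒ W
n=6: can move to 4, which is L ⇒ W
n=7: the only move is to 6(W), a W ⇒ L
n=8: can move to 4, which is L ⇒ W
n=9: moves to 3(W), 6(W), 8(W); every one is W ⇒ L
n=10: can move to 9, which is L ⇒ W
n=11: the only move is to 10(W), a W ⇒ L
n=12: can move to 4, which is L ⇒ W
n=13: the only move is to 12(W), a W ⇒ L
n=14: can move to 7, which is L ⇒ W
n=15: moves to 5(W), 10(W), 12(W), 14(W); every one is W ⇒ L
n=16: can move to 15, which is L ⇒ W
n=17: the only move is to 16(W), a W ⇒ L
n=18: can move to 9, which is L ⇒ W
n=19: the only move is to 18(W), a W ⇒ L
n=20: can move to 15, which is L ⇒ W
n=21: can move to 7, which is L ⇒ W
n=22: can move to 11, which is L ⇒ W
n=23: the only move is to 22(W), a W ⇒ L
n=24: can move to 23, which is L ⇒ W
Reading off the rows marked L gives the requested list; there are 11 such values of n.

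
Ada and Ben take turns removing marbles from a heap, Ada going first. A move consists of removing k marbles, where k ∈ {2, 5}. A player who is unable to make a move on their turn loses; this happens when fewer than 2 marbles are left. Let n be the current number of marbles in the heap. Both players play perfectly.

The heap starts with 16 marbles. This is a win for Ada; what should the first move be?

Classify positions by backward induction: terminal positions (no move available) are L. From any other position, the mover wins iff some move reaches an L.
n=0: no move → L
n=1: no move → L
n=2: →0(L), so W
n=3: →1(L), so W
n=4: →2(W) only, which is W, so L
n=5: →0(L), so W
n=6: →4(L), so W
n=7: →5(W), 2(W) — all W, so L
n=8: →6(W), 3(W) — all W, so L
n=9: →7(L), so W
n=10: →8(L), so W
n=11: →9(W), 6(W) — all W, so L
n=12: →7(L), so W
n=13: →11(L), so W
n=14: →12(W), 9(W) — all W, so L
n=15: →13(W), 10(W) — all W, so L
n=16: →14(L), so W
From 16, the L positions reachable in one move are: 14, 11. Any move reaching one of these is winning.

Remove 2, leaving 14.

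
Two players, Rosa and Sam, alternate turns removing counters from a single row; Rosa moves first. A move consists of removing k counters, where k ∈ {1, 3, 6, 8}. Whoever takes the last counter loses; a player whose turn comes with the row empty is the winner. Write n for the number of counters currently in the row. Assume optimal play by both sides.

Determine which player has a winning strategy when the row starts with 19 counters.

Sam wins.

Classify positions by backward induction: terminal positions (no move available) are W. From any other position, the mover wins iff some move reaches an L.
n=0: no move; the opponent has just taken the last counter and therefore loses → W
n=1: →0(W) only, which is W, so L
n=2: →1(L), so W
n=3: →2(W), 0(W) — all W, so L
n=4: →3(L), so W
n=5: →4(W), 2(W) — all W, so L
n=6: →5(L), so W
n=7: →1(L), so W
n=8: →5(L), so W
n=9: →3(L), so W
n=10: →9(W), 7(W), 4(W), 2(W) — all W, so L
n=11: →10(L), so W
n=12: →11(W), 9(W), 6(W), 4(W) — all W, so L
n=13: →12(L), so W
n=14: →13(W), 11(W), 8(W), 6(W) — all W, so L
n=15: →14(L), so W
n=16: →10(L), so W
n=17: →14(L), so W
n=18: →12(L), so W
n=19: →18(W), 16(W), 13(W), 11(W) — all W, so L
The starting position 19 is L: whatever Rosa does, the opponent receives a W position.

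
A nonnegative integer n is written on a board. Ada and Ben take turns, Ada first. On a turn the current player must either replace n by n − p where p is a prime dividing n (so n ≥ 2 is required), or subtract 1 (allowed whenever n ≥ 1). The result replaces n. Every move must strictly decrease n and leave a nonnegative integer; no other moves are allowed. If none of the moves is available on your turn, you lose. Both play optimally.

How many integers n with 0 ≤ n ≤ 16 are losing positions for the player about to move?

5

Build the W/L table. Terminal = L. A non-terminal position is W if it has a move to some L; otherwise it is L.
n=0: no move → L
n=1: reaches L-position 0 → W
n=2: reaches L-position 0 → W
n=3: reaches L-position 0 → W
n=4: only reaches 2(W), 3(W), all W → L
n=5: reaches L-position 0 → W
n=6: reaches L-position 4 → W
n=7: reaches L-position 0 → W
n=8: only reaches 6(W), 7(W), all W → L
n=9: reaches L-position 8 → W
n=10: reaches L-position 8 → W
n=11: reaches L-position 0 → W
n=12: only reaches 9(W), 10(W), 11(W), all W → L
n=13: reaches L-position 0 → W
n=14: reaches L-position 12 → W
n=15: reaches L-position 12 → W
n=16: only reaches 14(W), 15(W), all W → L
L entries with 0 ≤ n ≤ 16: n = 0, 4, 8, 12, 16; that makes 5.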